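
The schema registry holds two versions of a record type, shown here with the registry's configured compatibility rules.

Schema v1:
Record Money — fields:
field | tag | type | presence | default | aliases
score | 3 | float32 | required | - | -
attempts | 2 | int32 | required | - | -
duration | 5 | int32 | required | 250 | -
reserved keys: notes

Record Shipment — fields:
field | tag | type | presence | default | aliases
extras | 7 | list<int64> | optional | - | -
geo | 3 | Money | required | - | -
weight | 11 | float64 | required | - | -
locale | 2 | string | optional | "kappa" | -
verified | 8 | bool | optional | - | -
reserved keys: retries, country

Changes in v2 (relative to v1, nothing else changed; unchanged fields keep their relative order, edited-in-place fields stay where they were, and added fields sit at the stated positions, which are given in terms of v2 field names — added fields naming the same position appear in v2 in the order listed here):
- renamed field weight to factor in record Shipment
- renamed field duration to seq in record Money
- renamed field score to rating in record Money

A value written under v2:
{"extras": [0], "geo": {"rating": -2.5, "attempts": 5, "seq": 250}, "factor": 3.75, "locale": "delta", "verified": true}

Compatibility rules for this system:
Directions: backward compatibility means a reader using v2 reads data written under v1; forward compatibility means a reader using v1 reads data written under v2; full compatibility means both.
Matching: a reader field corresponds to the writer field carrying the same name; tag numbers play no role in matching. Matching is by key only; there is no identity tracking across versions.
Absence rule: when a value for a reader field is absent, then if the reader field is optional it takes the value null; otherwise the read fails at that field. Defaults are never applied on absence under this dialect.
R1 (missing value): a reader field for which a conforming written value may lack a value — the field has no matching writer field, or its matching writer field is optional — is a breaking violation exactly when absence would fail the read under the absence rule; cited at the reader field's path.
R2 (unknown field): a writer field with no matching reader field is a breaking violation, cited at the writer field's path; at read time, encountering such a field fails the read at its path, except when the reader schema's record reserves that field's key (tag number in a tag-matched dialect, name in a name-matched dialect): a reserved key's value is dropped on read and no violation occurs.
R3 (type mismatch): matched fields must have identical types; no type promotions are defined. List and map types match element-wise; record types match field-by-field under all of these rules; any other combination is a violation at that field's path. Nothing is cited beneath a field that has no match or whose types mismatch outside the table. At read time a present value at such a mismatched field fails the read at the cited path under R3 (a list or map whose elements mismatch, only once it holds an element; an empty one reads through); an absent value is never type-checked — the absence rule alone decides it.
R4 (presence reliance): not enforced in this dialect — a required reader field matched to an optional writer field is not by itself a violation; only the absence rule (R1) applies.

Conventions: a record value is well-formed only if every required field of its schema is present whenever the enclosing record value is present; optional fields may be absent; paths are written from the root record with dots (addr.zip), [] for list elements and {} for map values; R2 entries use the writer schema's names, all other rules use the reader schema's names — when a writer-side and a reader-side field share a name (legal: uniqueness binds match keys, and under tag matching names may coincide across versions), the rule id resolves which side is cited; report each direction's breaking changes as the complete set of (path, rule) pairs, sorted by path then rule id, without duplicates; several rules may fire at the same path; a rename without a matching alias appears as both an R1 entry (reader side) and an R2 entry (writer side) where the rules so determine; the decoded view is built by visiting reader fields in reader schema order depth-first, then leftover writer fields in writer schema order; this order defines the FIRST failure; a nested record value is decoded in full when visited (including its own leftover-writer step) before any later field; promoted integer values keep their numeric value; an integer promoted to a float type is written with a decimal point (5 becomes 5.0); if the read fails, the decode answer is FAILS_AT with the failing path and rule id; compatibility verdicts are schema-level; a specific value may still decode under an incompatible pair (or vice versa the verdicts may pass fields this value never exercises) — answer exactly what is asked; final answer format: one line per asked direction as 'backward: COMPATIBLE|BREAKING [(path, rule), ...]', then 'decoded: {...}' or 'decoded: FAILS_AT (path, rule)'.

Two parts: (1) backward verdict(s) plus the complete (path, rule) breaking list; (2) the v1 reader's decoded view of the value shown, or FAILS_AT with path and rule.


arrows below run writer -> reader for Shipment
backward on Shipment — v2 reading data written by v1:
  list<int64> -> list<int64>, writer optional: extras aligns to extras
  Money -> Money, writer required: geo aligns to geo
  no writer field matches reader factor
  string -> string, writer optional: locale aligns to locale
  bool -> bool, writer optional: verified aligns to verified
  weight (writer side), unknown to reader
  no writer field matches reader geo.rating
  int32 -> int32, writer required: geo.attempts aligns to geo.attempts
  no writer field matches reader geo.seq
  geo.score (writer side), unknown to reader
  geo.duration (writer side), unknown to reader
  violation R1 at factor
  violation R2 at geo.duration
  violation R1 at geo.rating
  violation R2 at geo.score
  violation R1 at geo.seq
  violation R2 at weight
  => backward: BREAKING (6)
decoding the Shipment value with the v1 reader:
  extras := [0]
  read fails at geo.score under R1 (no fill)
  => FAILS_AT (geo.score, R1)

backward: BREAKING [(factor, R1), (geo.duration, R2), (geo.rating, R1), (geo.score, R2), (geo.seq, R1), (weight, R2)]; decoded: FAILS_AT (geo.score, R1)


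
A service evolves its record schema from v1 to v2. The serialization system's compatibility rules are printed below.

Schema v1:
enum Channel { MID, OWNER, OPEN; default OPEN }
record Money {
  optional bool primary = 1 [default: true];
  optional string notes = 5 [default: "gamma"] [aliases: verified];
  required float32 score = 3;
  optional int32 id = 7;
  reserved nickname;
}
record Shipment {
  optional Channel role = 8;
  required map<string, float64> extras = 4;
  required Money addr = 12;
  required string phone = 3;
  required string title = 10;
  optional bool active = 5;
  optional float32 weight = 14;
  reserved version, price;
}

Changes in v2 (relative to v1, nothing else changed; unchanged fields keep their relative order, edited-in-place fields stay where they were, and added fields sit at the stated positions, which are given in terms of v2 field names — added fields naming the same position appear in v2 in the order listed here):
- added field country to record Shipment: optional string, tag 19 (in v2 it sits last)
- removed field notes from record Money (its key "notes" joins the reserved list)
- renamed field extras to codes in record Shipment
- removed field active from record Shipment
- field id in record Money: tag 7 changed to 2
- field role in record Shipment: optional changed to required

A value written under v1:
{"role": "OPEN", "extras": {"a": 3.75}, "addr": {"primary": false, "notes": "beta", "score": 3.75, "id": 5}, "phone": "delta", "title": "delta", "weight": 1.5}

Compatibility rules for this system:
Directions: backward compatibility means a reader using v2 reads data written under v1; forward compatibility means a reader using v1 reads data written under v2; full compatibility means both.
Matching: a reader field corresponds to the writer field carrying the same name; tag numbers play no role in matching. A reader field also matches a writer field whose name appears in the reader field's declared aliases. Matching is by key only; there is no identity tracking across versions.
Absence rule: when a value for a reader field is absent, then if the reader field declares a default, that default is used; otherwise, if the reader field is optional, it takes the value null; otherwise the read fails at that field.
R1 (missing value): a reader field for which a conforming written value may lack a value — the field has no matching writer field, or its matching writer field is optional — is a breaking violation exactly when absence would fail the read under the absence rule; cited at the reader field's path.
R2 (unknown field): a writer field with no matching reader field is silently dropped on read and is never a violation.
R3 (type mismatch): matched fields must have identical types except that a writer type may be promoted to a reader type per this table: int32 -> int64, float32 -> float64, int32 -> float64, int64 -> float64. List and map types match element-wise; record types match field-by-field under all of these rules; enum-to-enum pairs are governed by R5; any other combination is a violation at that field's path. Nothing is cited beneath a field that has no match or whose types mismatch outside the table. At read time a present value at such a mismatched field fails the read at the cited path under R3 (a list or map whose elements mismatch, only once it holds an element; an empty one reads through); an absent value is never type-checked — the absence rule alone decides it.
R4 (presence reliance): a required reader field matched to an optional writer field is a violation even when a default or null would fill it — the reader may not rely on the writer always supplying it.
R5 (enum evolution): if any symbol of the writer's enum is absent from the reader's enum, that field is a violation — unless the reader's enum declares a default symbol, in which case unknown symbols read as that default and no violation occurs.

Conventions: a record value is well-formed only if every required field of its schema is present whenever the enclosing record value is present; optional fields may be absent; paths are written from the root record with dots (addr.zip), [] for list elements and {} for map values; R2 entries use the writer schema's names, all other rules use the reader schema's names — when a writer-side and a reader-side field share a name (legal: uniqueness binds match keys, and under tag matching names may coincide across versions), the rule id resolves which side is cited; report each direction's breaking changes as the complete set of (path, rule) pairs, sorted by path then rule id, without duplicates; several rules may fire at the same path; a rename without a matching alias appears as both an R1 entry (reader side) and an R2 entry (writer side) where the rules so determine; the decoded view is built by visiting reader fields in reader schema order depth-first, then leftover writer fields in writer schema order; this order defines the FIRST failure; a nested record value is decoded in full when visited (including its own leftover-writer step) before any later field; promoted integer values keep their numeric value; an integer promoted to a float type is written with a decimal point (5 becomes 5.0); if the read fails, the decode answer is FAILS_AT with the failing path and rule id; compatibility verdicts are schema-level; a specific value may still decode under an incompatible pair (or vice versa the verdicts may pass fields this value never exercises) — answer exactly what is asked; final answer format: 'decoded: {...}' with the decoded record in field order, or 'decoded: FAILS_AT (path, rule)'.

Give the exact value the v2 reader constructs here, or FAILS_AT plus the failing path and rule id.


each type pair in Shipment: writer, then reader
decode (reader v2):
  role := "OPEN"
  read fails at codes under R1 (no fill)
  => FAILS_AT (codes, R1)
diffs on Shipment not affecting the asked answer:
  added field country to record Shipment: optional string, tag 19 (in v2 it sits last) -> fires no rule on Shipment under this dialect and leaves the result unchanged
  removed field notes from record Money (its key "notes" joins the reserved list) -> fires no rule on Shipment under this dialect and leaves the result unchanged
  removed field active from record Shipment -> fires no rule on Shipment under this dialect and leaves the result unchanged
  field id in record Money: tag 7 changed to 2 -> fires no rule on Shipment under this dialect and leaves the result unchanged
  field role in record Shipment: optional changed to required -> affects the rule determinations only; this particular Shipment value decodes identically

decoded: FAILS_AT (codes, R1)


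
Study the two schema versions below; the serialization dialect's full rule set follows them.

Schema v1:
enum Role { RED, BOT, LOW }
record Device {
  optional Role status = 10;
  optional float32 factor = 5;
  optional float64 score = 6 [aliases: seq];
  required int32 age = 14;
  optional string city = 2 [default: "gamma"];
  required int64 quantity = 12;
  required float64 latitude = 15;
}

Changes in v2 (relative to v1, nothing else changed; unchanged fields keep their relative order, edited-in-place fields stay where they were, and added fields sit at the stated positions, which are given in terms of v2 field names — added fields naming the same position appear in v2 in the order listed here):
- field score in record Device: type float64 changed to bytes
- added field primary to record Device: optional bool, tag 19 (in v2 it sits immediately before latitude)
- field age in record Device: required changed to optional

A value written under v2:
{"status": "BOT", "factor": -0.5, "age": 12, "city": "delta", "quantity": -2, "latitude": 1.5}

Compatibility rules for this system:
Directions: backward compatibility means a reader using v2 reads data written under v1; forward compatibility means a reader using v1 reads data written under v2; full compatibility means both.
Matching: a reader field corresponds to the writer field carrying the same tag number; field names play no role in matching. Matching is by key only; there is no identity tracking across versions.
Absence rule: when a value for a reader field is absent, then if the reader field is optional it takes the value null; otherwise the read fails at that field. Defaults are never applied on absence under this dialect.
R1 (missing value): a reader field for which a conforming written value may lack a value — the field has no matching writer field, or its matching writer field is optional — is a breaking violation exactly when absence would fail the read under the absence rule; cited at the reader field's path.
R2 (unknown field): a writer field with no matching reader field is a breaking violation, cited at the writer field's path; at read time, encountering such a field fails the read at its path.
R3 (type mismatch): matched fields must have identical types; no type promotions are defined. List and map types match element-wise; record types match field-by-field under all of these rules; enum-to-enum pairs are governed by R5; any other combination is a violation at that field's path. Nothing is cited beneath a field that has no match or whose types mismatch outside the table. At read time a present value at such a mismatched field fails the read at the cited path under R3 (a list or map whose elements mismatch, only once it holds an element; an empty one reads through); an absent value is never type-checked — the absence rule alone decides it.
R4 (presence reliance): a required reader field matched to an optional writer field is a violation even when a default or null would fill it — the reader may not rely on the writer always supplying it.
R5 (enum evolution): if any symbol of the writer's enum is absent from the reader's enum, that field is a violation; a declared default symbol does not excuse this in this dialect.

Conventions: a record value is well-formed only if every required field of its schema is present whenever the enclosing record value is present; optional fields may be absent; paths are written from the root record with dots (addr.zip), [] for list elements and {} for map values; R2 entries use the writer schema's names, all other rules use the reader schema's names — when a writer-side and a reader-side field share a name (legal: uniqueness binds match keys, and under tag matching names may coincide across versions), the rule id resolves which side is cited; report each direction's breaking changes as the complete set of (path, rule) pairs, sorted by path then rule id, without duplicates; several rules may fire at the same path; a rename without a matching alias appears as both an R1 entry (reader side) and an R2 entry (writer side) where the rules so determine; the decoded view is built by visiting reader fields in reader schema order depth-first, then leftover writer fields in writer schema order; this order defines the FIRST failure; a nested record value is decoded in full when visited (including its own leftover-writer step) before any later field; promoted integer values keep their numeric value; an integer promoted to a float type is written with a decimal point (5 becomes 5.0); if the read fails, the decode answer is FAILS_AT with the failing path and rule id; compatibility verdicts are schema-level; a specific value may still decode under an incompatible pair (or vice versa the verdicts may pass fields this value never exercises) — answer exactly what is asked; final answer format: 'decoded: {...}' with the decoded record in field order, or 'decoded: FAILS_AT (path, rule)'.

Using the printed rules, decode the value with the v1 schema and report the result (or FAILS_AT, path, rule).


decoded: {"status": "BOT", "factor": -0.5, "score": null, "age": 12, "city": "delta", "quantity": -2, "latitude": 1.5}

arrows below run writer -> reader for Device
decode walk for Device under reader schema v1:
  status := "BOT"
  factor := -0.5
  score := null (not supplied -> null)
  age := 12
  city := "delta"
  quantity := -2
  latitude := 1.5
  => decoded: {"status": "BOT", "factor": -0.5, "score": null, "age": 12, "city": "delta", "quantity": -2, "latitude": 1.5}
diffs on Device not affecting the asked answer:
  field score in record Device: type float64 changed to bytes -> changes Device's schema-level verdicts only — the decode of this value is the same
  added field primary to record Device: optional bool, tag 19 (in v2 it sits immediately before latitude) -> changes Device's schema-level verdicts only — the decode of this value is the same
  field age in record Device: required changed to optional -> changes Device's schema-level verdicts only — the decode of this value is the same


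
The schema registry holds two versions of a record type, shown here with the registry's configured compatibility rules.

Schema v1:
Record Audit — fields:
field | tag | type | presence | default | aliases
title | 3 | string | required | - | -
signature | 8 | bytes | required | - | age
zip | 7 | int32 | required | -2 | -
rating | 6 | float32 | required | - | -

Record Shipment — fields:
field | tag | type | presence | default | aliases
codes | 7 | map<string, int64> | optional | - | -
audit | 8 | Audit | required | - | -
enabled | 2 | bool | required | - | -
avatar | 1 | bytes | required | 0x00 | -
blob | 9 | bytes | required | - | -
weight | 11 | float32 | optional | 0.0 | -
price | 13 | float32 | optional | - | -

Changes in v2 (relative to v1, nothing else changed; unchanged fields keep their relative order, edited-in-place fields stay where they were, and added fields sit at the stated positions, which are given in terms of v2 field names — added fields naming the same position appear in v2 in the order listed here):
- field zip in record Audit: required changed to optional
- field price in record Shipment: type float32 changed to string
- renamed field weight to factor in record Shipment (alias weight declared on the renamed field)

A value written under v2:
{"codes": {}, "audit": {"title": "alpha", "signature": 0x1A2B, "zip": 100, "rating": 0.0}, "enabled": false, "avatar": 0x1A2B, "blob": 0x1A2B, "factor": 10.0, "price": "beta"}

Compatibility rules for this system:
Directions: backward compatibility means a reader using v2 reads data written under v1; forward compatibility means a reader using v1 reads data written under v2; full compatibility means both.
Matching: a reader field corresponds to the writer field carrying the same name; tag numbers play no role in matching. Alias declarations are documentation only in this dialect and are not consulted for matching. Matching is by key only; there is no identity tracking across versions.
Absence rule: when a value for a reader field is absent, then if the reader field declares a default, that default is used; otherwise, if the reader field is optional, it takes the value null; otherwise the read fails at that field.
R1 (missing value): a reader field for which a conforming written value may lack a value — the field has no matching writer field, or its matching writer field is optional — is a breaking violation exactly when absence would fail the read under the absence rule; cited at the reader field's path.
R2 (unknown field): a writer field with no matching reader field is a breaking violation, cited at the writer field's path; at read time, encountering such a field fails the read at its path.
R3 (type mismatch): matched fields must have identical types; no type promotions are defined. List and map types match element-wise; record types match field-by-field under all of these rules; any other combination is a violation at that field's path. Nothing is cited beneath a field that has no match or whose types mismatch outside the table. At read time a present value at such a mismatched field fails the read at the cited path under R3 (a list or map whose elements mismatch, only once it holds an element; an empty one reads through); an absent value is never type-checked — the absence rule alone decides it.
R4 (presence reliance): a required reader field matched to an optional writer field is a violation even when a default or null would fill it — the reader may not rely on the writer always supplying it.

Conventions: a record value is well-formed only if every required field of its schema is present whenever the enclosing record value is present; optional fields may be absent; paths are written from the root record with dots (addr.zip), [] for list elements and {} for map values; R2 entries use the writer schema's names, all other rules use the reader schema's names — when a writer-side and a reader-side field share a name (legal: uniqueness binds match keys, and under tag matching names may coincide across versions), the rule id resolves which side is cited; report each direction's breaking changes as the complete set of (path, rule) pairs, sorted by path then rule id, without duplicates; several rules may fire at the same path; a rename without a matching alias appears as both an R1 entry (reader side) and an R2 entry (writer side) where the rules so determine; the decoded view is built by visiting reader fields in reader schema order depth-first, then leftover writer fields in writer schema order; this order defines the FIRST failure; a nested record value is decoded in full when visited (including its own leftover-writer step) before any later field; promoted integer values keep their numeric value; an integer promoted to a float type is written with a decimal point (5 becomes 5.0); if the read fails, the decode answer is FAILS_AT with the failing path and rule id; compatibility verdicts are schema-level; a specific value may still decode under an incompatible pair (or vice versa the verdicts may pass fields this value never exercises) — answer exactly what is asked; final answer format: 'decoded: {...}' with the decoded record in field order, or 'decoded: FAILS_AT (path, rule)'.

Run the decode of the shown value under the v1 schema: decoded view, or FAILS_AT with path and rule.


decoded: FAILS_AT (price, R3)

arrows below run writer -> reader for Shipment
migrating the Shipment value to v1:
  codes := {}
  audit.title := "alpha"
  audit.signature := 0x1A2B
  audit.zip := 100
  audit.rating := 0.0
  enabled := false
  avatar := 0x1A2B
  blob := 0x1A2B
  weight := 0.0 (no value, default fills)
  read fails at price under R3
  => FAILS_AT (price, R3)
the rest of the Shipment diff is inert for this question:
  field zip in record Audit: required changed to optional -> matters for Shipment compatibility verdicts, not for this value's decode
  renamed field weight to factor in record Shipment (alias weight declared on the renamed field) -> matters for Shipment compatibility verdicts, not for this value's decode


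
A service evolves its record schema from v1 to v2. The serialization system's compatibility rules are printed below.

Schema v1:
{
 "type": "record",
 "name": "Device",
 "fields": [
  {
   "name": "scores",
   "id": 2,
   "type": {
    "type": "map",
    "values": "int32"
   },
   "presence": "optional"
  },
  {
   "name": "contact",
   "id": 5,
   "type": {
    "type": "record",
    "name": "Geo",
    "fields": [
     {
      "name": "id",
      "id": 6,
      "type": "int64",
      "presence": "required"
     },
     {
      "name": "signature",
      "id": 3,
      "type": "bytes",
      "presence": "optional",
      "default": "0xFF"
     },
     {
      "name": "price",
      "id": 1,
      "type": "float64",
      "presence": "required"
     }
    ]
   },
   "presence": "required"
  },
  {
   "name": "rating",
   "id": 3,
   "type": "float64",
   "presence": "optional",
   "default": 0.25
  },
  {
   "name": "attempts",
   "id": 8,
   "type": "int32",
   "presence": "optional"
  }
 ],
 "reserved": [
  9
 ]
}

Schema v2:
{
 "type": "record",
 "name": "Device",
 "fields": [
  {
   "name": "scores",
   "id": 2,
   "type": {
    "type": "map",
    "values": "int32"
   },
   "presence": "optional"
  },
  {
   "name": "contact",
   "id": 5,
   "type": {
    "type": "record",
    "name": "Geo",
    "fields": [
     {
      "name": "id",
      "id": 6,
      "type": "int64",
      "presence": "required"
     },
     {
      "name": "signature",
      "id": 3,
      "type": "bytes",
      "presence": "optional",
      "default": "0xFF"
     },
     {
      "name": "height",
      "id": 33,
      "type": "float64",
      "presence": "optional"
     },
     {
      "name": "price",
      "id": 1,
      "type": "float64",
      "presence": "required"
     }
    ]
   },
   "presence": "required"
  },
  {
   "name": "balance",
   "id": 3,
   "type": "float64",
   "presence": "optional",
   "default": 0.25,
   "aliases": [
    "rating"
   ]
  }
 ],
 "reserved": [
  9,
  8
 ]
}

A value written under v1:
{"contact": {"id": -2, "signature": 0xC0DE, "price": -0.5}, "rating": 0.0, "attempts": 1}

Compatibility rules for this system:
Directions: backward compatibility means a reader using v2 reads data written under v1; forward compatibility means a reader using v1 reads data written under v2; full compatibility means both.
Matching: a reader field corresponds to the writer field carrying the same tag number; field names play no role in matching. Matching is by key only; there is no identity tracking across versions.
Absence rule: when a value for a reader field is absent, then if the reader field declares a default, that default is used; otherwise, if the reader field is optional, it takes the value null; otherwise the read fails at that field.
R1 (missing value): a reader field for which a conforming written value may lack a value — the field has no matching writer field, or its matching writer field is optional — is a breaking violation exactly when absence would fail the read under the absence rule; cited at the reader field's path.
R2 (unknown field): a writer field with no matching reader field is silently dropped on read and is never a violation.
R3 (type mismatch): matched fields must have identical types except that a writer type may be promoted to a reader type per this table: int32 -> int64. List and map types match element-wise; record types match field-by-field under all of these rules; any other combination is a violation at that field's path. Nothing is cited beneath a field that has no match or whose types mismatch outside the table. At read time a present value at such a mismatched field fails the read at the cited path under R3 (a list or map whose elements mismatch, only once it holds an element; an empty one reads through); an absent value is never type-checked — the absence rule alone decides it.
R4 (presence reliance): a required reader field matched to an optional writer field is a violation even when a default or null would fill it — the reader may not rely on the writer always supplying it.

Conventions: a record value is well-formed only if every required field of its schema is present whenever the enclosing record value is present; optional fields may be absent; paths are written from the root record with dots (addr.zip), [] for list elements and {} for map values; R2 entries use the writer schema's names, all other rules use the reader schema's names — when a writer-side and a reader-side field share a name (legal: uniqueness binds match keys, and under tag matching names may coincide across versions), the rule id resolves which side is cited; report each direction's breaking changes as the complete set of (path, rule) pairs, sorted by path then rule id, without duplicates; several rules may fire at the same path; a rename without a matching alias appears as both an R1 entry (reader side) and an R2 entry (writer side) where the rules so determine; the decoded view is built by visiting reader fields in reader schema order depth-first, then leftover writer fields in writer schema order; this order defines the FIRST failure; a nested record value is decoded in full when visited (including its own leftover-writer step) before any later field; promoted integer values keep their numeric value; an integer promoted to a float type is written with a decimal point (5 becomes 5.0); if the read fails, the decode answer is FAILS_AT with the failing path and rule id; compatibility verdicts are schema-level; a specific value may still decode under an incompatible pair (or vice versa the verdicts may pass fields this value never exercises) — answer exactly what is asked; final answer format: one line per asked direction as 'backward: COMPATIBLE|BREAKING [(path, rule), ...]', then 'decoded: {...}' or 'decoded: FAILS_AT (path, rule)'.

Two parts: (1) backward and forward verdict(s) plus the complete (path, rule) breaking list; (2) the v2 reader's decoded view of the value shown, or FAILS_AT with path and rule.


backward: COMPATIBLE []; forward: COMPATIBLE []; decoded: {"scores": null, "contact": {"id": -2, "signature": 0xC0DE, "height": null, "price": -0.5}, "balance": 0.0}

the writer's type comes first in each Device pair
checking backward for Device: reader v2 against writer v1:
  map<string, int32> -> map<string, int32>, writer optional: scores aligns to scores
  Geo -> Geo, writer required: contact aligns to contact
  float64 -> float64, writer optional: balance aligns to rating
  leftover writer field: attempts
  int64 -> int64, writer required: contact.id aligns to contact.id
  bytes -> bytes, writer optional: contact.signature aligns to contact.signature
  no writer field matches reader contact.height
  float64 -> float64, writer required: contact.price aligns to contact.price
  => backward verdict for Device: COMPATIBLE, no violations
checking forward for Device: reader v1 against writer v2:
  map<string, int32> -> map<string, int32>, writer optional: scores aligns to scores
  Geo -> Geo, writer required: contact aligns to contact
  float64 -> float64, writer optional: rating aligns to balance
  no writer field matches reader attempts
  int64 -> int64, writer required: contact.id aligns to contact.id
  bytes -> bytes, writer optional: contact.signature aligns to contact.signature
  float64 -> float64, writer required: contact.price aligns to contact.price
  leftover writer field: contact.height
  => forward verdict for Device: COMPATIBLE, no violations
decoding the Device value with the v2 reader:
  scores := null (not supplied -> null)
  contact.id := -2
  contact.signature := 0xC0DE
  contact.height := null (not supplied -> null)
  contact.price := -0.5
  balance := 0.0 (from writer rating)
  writer attempts: unmatched, discarded
  => decoded: {"scores": null, "contact": {"id": -2, "signature": 0xC0DE, "height": null, "price": -0.5}, "balance": 0.0}


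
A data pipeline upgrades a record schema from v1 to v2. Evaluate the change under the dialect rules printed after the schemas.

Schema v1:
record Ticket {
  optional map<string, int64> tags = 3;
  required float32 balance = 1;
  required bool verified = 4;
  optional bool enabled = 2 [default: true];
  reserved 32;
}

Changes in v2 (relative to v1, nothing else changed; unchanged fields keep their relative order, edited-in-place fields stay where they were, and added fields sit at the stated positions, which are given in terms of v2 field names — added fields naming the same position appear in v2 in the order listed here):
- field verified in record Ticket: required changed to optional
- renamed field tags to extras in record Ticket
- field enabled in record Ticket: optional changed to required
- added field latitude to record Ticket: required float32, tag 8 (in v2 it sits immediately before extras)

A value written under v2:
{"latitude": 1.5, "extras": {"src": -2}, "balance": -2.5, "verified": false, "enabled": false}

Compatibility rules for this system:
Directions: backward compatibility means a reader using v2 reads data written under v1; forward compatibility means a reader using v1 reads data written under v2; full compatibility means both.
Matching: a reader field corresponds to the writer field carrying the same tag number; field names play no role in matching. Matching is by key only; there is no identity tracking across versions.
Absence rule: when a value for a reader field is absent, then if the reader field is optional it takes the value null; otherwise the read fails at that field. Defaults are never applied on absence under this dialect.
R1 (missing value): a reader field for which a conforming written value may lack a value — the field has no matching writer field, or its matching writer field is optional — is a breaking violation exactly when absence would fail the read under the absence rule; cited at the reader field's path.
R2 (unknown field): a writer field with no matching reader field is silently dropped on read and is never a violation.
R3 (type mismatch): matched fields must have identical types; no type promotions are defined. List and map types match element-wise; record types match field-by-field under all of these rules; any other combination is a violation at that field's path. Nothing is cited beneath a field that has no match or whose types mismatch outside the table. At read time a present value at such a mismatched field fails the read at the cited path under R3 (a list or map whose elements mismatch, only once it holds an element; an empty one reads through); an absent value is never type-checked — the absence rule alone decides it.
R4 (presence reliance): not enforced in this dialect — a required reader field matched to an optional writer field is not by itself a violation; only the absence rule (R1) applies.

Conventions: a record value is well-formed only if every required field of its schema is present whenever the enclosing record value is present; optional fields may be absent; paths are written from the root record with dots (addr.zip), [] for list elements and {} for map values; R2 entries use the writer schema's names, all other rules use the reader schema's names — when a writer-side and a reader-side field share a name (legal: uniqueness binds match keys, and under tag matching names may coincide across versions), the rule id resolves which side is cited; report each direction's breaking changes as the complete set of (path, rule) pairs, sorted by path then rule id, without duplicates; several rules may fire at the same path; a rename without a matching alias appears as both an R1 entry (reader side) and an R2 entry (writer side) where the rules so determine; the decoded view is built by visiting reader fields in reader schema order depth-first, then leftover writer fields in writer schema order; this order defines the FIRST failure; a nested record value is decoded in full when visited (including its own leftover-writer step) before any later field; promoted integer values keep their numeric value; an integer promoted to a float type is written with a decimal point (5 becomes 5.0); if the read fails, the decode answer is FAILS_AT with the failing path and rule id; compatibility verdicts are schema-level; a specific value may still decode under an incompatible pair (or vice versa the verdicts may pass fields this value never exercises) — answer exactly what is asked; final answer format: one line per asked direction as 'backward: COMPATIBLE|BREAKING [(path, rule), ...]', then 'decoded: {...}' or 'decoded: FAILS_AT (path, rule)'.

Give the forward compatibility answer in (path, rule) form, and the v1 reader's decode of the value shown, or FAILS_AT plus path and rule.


forward: BREAKING [(verified, R1)]; decoded: {"tags": {"src": -2}, "balance": -2.5, "verified": false, "enabled": false}

in Ticket below, arrows point writer -> reader
forward pass over Ticket, reader schema v1, writer schema v2:
  writer optional, map<string, int64> -> map<string, int64>: reader tags maps from writer extras
  writer required, float32 -> float32: reader balance maps from writer balance
  writer optional, bool -> bool: reader verified maps from writer verified
  writer required, bool -> bool: reader enabled maps from writer enabled
  writer field latitude has no reader counterpart
  rule R1 violated at verified
  => 1 violation(s): forward is BREAKING for Ticket
decode walk for Ticket under reader schema v1:
  tags := {"src": -2} (from writer extras)
  balance := -2.5
  verified := false
  enabled := false
  writer latitude: unmatched, discarded
  => decoded: {"tags": {"src": -2}, "balance": -2.5, "verified": false, "enabled": false}
checking off the Ticket differences that do not matter here:
  renamed field tags to extras in record Ticket -> fires no rule on Ticket, leaving the asked answer as it is
  field enabled in record Ticket: optional changed to required -> fires only in the backward direction of Ticket, which is not asked here
  added field latitude to record Ticket: required float32, tag 8 (in v2 it sits immediately before extras) -> fires only in the backward direction of Ticket, which is not asked here


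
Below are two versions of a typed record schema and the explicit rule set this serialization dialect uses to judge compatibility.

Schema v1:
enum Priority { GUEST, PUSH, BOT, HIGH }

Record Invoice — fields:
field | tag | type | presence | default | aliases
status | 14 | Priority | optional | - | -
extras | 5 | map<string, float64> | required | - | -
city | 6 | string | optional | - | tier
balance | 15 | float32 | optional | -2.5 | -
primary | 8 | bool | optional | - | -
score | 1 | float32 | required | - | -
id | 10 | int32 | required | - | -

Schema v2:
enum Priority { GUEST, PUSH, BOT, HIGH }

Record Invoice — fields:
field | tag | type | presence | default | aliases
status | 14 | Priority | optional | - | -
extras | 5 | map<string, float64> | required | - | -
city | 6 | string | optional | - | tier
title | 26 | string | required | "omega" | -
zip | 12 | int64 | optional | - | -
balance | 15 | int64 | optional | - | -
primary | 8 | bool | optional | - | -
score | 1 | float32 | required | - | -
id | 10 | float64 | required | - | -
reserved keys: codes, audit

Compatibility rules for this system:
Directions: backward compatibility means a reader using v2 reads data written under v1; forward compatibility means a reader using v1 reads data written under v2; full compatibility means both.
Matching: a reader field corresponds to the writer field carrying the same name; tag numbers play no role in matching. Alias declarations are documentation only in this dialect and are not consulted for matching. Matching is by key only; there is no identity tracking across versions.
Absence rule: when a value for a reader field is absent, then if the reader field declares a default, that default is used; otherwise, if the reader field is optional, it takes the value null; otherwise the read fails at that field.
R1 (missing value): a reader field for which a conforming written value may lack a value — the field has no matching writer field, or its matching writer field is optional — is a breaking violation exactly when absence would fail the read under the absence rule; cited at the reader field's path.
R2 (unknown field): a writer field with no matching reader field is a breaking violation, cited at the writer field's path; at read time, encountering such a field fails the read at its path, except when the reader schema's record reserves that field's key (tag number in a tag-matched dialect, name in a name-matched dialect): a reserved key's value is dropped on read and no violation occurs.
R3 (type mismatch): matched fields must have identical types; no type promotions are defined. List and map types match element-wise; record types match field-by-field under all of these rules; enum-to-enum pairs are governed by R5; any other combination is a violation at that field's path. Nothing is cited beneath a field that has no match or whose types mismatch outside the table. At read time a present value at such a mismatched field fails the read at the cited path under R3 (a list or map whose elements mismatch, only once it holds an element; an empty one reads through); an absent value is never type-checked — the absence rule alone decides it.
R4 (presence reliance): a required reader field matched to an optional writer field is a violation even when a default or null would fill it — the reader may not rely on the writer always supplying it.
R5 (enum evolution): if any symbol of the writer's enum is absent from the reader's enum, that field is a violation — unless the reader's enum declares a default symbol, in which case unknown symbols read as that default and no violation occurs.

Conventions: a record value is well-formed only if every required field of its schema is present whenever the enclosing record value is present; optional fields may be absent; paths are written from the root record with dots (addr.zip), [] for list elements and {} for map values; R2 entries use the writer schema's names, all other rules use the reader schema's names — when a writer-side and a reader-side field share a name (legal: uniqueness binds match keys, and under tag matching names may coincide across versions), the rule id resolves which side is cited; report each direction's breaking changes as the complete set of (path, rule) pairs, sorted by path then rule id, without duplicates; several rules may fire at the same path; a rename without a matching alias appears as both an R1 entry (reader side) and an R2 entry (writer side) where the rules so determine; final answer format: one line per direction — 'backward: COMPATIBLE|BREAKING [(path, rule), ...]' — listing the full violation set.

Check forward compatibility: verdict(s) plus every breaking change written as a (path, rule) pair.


forward: BREAKING [(balance, R3), (id, R3), (title, R2), (zip, R2)]

each type pair in Invoice: writer, then reader
forward pass over Invoice, reader schema v1, writer schema v2:
  status <- status (Priority -> Priority, writer optional)
  extras <- extras (map<string, float64> -> map<string, float64>, writer required)
  city <- city (string -> string, writer optional)
  balance <- balance (int64 -> float32, writer optional)
  primary <- primary (bool -> bool, writer optional)
  score <- score (float32 -> float32, writer required)
  id <- id (float64 -> int32, writer required)
  writer field title has no reader counterpart
  writer field zip has no reader counterpart
  R3 fires at balance
  R3 fires at id
  R2 fires at title
  R2 fires at zip
  => forward verdict for Invoice: BREAKING, 4 violation(s)
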